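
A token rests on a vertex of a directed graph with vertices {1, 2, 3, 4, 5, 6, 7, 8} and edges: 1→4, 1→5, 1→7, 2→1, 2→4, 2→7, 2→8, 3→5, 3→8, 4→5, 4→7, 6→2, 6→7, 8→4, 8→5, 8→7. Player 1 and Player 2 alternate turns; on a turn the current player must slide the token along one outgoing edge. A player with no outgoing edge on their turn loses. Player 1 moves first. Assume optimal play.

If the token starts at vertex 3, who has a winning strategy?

Label each position W (a win for the player to move) or L (a loss). A position with no legal move is L; any other position is W exactly when some move reaches an L, and L when every move reaches a W.
Every edge goes from a vertex to one that appears earlier in the order 7, 5, 4, 8, 3, 1, 2, 6, so processing vertices in that order labels each vertex after all of its successors.
7: no outgoing edge → L
5: no outgoing edge → L
4: can move to 5, which is L ⇒ W
8: can move to 5, which is L ⇒ W
3: can move to 5, which is L ⇒ W
1: can move to 5, which is L ⇒ W
2: can move to 7, which is L ⇒ W
6: can move to 7, which is L ⇒ W
The starting position 3 is W: Player 1 should move to 5, handing over an L position.

Player 1 wins.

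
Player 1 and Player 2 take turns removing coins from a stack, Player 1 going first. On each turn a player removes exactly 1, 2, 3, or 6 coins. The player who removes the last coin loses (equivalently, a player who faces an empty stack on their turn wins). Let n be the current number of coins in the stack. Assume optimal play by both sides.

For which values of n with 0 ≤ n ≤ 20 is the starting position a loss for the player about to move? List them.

1, 5, 9, 13, 17

Build the W/L table. Terminal = W. A non-terminal position is W if it has a move to some L; otherwise it is L.
n=0: no move; the opponent has just taken the last coin and therefore loses → W
n=1: →0(W) only, which is W, so L
n=2: →1(L), so W
n=3: →1(L), so W
n=4: →1(L), so W
n=5: →4(W), 3(W), 2(W) — all W, so L
n=6: →5(L), so W
n=7: →5(L), so W
n=8: →5(L), so W
n=9: →8(W), 7(W), 6(W), 3(W) — all W, so L
n=10: →9(L), so W
n=11: →9(L), so W
n=12: →9(L), so W
n=13: →12(W), 11(W), 10(W), 7(W) — all W, so L
n=14: →13(L), so W
n=15: →13(L), so W
n=16: →13(L), so W
n=17: →16(W), 15(W), 14(W), 11(W) — all W, so L
n=18: →17(L), so W
n=19: →17(L), so W
n=20: →17(L), so W
Reading off the rows marked L gives the requested list; there are 5 such values of n.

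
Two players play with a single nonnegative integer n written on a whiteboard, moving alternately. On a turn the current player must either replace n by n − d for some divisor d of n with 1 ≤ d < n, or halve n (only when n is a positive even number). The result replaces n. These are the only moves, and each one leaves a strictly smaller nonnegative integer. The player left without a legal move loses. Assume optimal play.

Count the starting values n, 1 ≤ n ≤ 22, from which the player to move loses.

Build the W/L table. Terminal = L. A non-terminal position is W if it has a move to some L; otherwise it is L.
n=0: no move → L
n=1: no move → L
n=2: reaches L-position 1 → W
n=3: only reaches 2(W), which is W → L
n=4: reaches L-position 3 → W
n=5: only reaches 4(W), which is W → L
n=6: reaches L-position 3 → W
n=7: only reaches 6(W), which is W → L
n=8: reaches L-position 7 → W
n=9: only reaches 6(W), 8(W), all W → L
n=10: reaches L-position 5 → W
n=11: only reaches 10(W), which is W → L
n=12: reaches L-position 9 → W
n=13: only reaches 12(W), which is W → L
n=14: reaches L-position 7 → W
n=15: only reaches 10(W), 12(W), 14(W), all W → L
n=16: reaches L-position 15 → W
n=17: only reaches 16(W), which is W → L
n=18: reaches L-position 9 → W
n=19: only reaches 18(W), which is W → L
n=20: reaches L-position 15 → W
n=21: only reaches 14(W), 18(W), 20(W), all W → L
n=22: reaches L-position 11 → W
L entries with 1 ≤ n ≤ 22 (n=0 is outside the asked range and is not counted): n = 1, 3, 5, 7, 9, 11, 13, 15, 17, 19, 21; that makes 11.

11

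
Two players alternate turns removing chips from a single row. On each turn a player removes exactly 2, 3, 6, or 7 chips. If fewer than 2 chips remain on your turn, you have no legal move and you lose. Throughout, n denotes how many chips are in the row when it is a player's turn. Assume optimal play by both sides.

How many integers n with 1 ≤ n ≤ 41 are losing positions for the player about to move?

Classify positions by backward induction: terminal positions (no move available) are L. From any other position, the mover wins iff some move reaches an L.
n=0: no move → L
n=1: no move → L
n=2: reaches L-position 0 → W
n=3: reaches L-position 1 → W
n=4: reaches L-position 1 → W
n=5: only reaches 3(W), 2(W), all W → L
n=6: reaches L-position 0 → W
n=7: reaches L-position 5 → W
n=8: reaches L-position 5 → W
n=9: only reaches 7(W), 6(W), 3(W), 2(W), all W → L
n=10: only reaches 8(W), 7(W), 4(W), 3(W), all W → L
n=11: reaches L-position 9 → W
n=12: reaches L-position 10 → W
n=13: reaches L-position 10 → W
n=14: only reaches 12(W), 11(W), 8(W), 7(W), all W → L
n=15: reaches L-position 9 → W
n=16: reaches L-position 14 → W
n=17: reaches L-position 14 → W
n=18: only reaches 16(W), 15(W), 12(W), 11(W), all W → L
n=19: only reaches 17(W), 16(W), 13(W), 12(W), all W → L
n=20: reaches L-position 18 → W
n=21: reaches L-position 19 → W
n=22: reaches L-position 19 → W
n=23: only reaches 21(W), 20(W), 17(W), 16(W), all W → L
n=24: reaches L-position 18 → W
n=25: reaches L-position 23 → W
n=26: reaches L-position 23 → W
n=27: only reaches 25(W), 24(W), 21(W), 20(W), all W → L
n=28: only reaches 26(W), 25(W), 22(W), 21(W), all W → L
n=29: reaches L-position 27 → W
n=30: reaches L-position 28 → W
n=31: reaches L-position 28 → W
n=32: only reaches 30(W), 29(W), 26(W), 25(W), all W → L
n=33: reaches L-position 27 → W
n=34: reaches L-position 32 → W
n=35: reaches L-position 32 → W
n=36: only reaches 34(W), 33(W), 30(W), 29(W), all W → L
n=37: only reaches 35(W), 34(W), 31(W), 30(W), all W → L
n=38: reaches L-position 36 → W
n=39: reaches L-position 37 → W
n=40: reaches L-position 37 → W
n=41: only reaches 39(W), 38(W), 35(W), 34(W), all W → L
L entries with 1 ≤ n ≤ 41 (n=0 is outside the asked range and is not counted): n = 1, 5, 9, 10, 14, 18, 19, 23, 27, 28, 32, 36, 37, 41; that makes 14.

14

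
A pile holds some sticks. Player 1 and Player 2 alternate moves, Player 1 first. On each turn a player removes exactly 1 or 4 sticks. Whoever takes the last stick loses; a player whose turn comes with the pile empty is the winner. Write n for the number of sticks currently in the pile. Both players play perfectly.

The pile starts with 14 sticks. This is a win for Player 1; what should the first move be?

Positions with no move are W. A position that does have a move is losing for the player to move precisely when every available move leads to a winning position for the opponent. Fill in the labels:
n=0: no move; the opponent has just taken the last stick and therefore loses → W
n=1: the only move is to 0(W), a W ⇒ L
n=2: can move to 1, which is L ⇒ W
n=3: the only move is to 2(W), a W ⇒ L
n=4: can move to 3, which is L ⇒ W
n=5: can move to 1, which is L ⇒ W
n=6: moves to 5(W), 2(W); every one is W ⇒ L
n=7: can move to 6, which is L ⇒ W
n=8: moves to 7(W), 4(W); every one is W ⇒ L
n=9: can move to 8, which is L ⇒ W
n=10: can move to 6, which is L ⇒ W
n=11: moves to 10(W), 7(W); every one is W ⇒ L
n=12: can move to 11, which is L ⇒ W
n=13: moves to 12(W), 9(W); every one is W ⇒ L
n=14: can move to 13, which is L ⇒ W
From 14, the L positions reachable in one move are: 13.

Remove 1, leaving 13.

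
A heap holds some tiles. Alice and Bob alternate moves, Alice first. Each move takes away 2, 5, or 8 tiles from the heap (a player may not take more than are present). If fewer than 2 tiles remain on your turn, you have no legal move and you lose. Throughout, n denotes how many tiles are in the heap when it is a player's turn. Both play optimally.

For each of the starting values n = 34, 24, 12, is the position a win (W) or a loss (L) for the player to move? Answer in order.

34: L, 24: L, 12: W

Label each position W (a win for the player to move) or L (a loss). A position with no legal move is L; any other position is W exactly when some move reaches an L, and L when every move reaches a W.
n=0: no move → L
n=1: no move → L
n=2: →0(L), so W
n=3: →1(L), so W
n=4: →2(W) only, which is W, so L
n=5: →0(L), so W
n=6: →4(L), so W
n=7: →5(W), 2(W) — all W, so L
n=8: →0(L), so W
n=9: →7(L), so W
n=10: →8(W), 5(W), 2(W) — all W, so L
n=11: →9(W), 6(W), 3(W) — all W, so L
n=12: →10(L), so W
n=13: →11(L), so W
n=14: →12(W), 9(W), 6(W) — all W, so L
n=15: →10(L), so W
n=16: →14(L), so W
n=17: →15(W), 12(W), 9(W) — all W, so L
n=18: →10(L), so W
n=19: →17(L), so W
n=20: →18(W), 15(W), 12(W) — all W, so L
n=21: →19(W), 16(W), 13(W) — all W, so L
n=22: →20(L), so W
n=23: →21(L), so W
n=24: →22(W), 19(W), 16(W) — all W, so L
n=25: →20(L), so W
n=26: →24(L), so W
n=27: →25(W), 22(W), 19(W) — all W, so L
n=28: →20(L), so W
n=29: →27(L), so W
n=30: →28(W), 25(W), 22(W) — all W, so L
n=31: →29(W), 26(W), 23(W) — all W, so L
n=32: →30(L), so W
n=33: →31(L), so W
n=34: →32(W), 29(W), 26(W) — all W, so L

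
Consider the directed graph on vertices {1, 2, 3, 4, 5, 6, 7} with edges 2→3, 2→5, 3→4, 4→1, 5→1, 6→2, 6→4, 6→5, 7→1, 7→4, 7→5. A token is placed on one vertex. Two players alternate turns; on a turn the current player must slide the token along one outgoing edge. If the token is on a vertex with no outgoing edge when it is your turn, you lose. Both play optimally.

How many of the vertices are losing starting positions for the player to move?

3

Positions with no move are L. A position that does have a move is losing for the player to move precisely when every available move leads to a winning position for the opponent. Fill in the labels:
Every edge goes from a vertex to one that appears earlier in the order 1, 4, 5, 3, 2, 6, 7, so processing vertices in that order labels each vertex after all of its successors.
1: no outgoing edge → L
4: →1(L), so W
5: →1(L), so W
3: →4(W) only, which is W, so L
2: →3(L), so W
6: →2(W), 5(W), 4(W) — all W, so L
7: →1(L), so W
The L vertices are 1, 3, 6; that is 3 in all.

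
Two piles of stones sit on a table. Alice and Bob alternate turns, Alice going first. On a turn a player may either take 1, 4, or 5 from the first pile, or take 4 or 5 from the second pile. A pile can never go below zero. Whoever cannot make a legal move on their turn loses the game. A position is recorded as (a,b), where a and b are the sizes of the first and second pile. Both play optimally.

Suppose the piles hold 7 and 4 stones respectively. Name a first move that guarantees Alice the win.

Move to (3,4).

Use the standard recursion: the mover loses at a terminal position; elsewhere, the mover wins exactly when some move hands the opponent an L position.
No move ever increases a pile, so every position that can arise here has a ≤ 7 and b ≤ 4; it is enough to label the cells with 0 ≤ a ≤ 7 and 0 ≤ b ≤ 4.
Every move lowers a or b (never raises either), so fill the grid row by row in increasing a, and left to right within a row: each cell's successors are then already labelled.
      b=0  b=1  b=2  b=3  b=4
a=0:    L    L    L    L    W
a=1:    W    W    W    W    L
a=2:    L    L    L    L    W
a=3:    W    W    W    W    L
a=4:    W    W    W    W    W
a=5:    W    W    W    W    W
a=6:    W    W    W    W    W
a=7:    W    W    W    W    W
Cells with no legal move (terminal, hence L): (0,0), (0,1), (0,2), (0,3).
The remaining L cells, each justified by listing all of its moves:
(1,4): only reaches (0,4)(W), (1,0)(W), all W → L
(2,0): only reaches (1,0)(W), which is W → L
(2,1): only reaches (1,1)(W), which is W → L
(2,2): only reaches (1,2)(W), which is W → L
(2,3): only reaches (1,3)(W), which is W → L
(3,4): only reaches (2,4)(W), (3,0)(W), all W → L
Every other cell has at least one move into one of the L cells above, so it is W.
From (7,4), the L positions reachable in one move are: (3,4).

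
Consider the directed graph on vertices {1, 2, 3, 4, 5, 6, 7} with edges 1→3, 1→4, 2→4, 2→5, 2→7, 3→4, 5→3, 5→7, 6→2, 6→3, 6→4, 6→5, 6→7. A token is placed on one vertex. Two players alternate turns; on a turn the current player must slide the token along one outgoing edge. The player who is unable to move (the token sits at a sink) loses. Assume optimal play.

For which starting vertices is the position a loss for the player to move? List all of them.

4, 7

Label each position W (a win for the player to move) or L (a loss). A position with no legal move is L; any other position is W exactly when some move reaches an L, and L when every move reaches a W.
Every edge goes from a vertex to one that appears earlier in the order 4, 7, 3, 5, 2, 6, 1, so processing vertices in that order labels each vertex after all of its successors.
4: no outgoing edge → L
7: no outgoing edge → L
3: can move to 4, which is L ⇒ W
5: can move to 7, which is L ⇒ W
2: can move to 7, which is L ⇒ W
6: can move to 7, which is L ⇒ W
1: can move to 4, which is L ⇒ W
The losing starting vertices are exactly the entries labelled L in this table (2 of them).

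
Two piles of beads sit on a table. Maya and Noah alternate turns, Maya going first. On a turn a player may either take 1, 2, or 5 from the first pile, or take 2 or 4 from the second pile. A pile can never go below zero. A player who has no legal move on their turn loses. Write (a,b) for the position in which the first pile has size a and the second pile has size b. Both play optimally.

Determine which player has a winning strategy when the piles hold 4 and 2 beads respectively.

Noah wins.

Build the W/L table. Terminal = L. A non-terminal position is W if it has a move to some L; otherwise it is L.
No move ever increases a pile, so every position that can arise here has a ≤ 4 and b ≤ 2; it is enough to label the cells with 0 ≤ a ≤ 4 and 0 ≤ b ≤ 2.
Every move lowers a or b (never raises either), so fill the grid row by row in increasing a, and left to right within a row: each cell's successors are then already labelled.
      b=0  b=1  b=2
a=0:    L    L    W
a=1:    W    W    L
a=2:    W    W    W
a=3:    L    L    W
a=4:    W    W    L
Cells with no legal move (terminal, hence L): (0,0), (0,1).
The remaining L cells, each justified by listing all of its moves:
(1,2): →(0,2)(W), (1,0)(W) — all W, so L
(3,0): →(2,0)(W), (1,0)(W) — all W, so L
(3,1): →(2,1)(W), (1,1)(W) — all W, so L
(4,2): →(3,2)(W), (2,2)(W), (4,0)(W) — all W, so L
Every other cell has at least one move into one of the L cells above, so it is W.
Every move from (4,2) reaches a W position, so the mover loses.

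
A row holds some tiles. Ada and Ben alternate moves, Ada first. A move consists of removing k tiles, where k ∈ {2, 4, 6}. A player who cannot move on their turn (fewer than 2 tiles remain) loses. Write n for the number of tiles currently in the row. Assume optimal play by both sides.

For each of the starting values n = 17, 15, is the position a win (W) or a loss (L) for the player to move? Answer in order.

Build the W/L table. Terminal = L. A non-terminal position is W if it has a move to some L; otherwise it is L.
n=0: no move → L
n=1: no move → L
n=2: can move to 0, which is L ⇒ W
n=3: can move to 1, which is L ⇒ W
n=4: can move to 0, which is L ⇒ W
n=5: can move to 1, which is L ⇒ W
n=6: can move to 0, which is L ⇒ W
n=7: can move to 1, which is L ⇒ W
n=8: moves to 6(W), 4(W), 2(W); every one is W ⇒ L
n=9: moves to 7(W), 5(W), 3(W); every one is W ⇒ L
n=10: can move to 8, which is L ⇒ W
n=11: can move to 9, which is L ⇒ W
n=12: can move to 8, which is L ⇒ W
n=13: can move to 9, which is L ⇒ W
n=14: can move to 8, which is L ⇒ W
n=15: can move to 9, which is L ⇒ W
n=16: moves to 14(W), 12(W), 10(W); every one is W ⇒ L
n=17: moves to 15(W), 13(W), 11(W); every one is W ⇒ L

17: L, 15: W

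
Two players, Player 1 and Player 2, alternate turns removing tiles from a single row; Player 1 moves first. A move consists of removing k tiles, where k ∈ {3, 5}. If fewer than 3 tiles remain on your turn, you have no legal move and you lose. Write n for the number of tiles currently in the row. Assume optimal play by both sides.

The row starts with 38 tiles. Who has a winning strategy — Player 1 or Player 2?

Work bottom-up. With no move the player to move loses. Otherwise the position is W if at least one move leads to an L position for the opponent, and L if every move leads to a W.
n=0: no move → L
n=1: no move → L
n=2: no move → L
n=3: →0(L), so W
n=4: →1(L), so W
n=5: →2(L), so W
n=6: →1(L), so W
n=7: →2(L), so W
n=8: →5(W), 3(W) — all W, so L
n=9: →6(W), 4(W) — all W, so L
n=10: →7(W), 5(W) — all W, so L
n=11: →8(L), so W
n=12: →9(L), so W
n=13: →10(L), so W
n=14: →9(L), so W
n=15: →10(L), so W
n=16: →13(W), 11(W) — all W, so L
n=17: →14(W), 12(W) — all W, so L
n=18: →15(W), 13(W) — all W, so L
n=19: →16(L), so W
n=20: →17(L), so W
n=21: →18(L), so W
n=22: →17(L), so W
n=23: →18(L), so W
n=24: →21(W), 19(W) — all W, so L
n=25: →22(W), 20(W) — all W, so L
n=26: →23(W), 21(W) — all W, so L
n=27: →24(L), so W
n=28: →25(L), so W
n=29: →26(L), so W
n=30: →25(L), so W
n=31: →26(L), so W
n=32: →29(W), 27(W) — all W, so L
n=33: →30(W), 28(W) — all W, so L
n=34: →31(W), 29(W) — all W, so L
n=35: →32(L), so W
n=36: →33(L), so W
n=37: →34(L), so W
n=38: →33(L), so W
The starting position 38 is W: Player 1 should remove 5, leaving 33, handing over an L position.

Player 1 wins.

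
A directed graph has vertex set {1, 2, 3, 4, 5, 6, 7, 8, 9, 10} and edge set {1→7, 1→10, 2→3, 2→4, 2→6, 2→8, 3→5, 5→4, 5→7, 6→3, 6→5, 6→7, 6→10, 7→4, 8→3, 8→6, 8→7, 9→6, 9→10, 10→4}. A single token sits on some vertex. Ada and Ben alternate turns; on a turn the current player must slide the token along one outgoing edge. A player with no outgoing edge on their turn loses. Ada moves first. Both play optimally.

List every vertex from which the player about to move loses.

Build the W/L table. Terminal = L. A non-terminal position is W if it has a move to some L; otherwise it is L.
Every edge goes from a vertex to one that appears earlier in the order 4, 7, 10, 5, 3, 6, 8, 2, 1, 9, so processing vertices in that order labels each vertex after all of its successors.
4: no outgoing edge → L
7: →4(L), so W
10: →4(L), so W
5: →4(L), so W
3: →5(W) only, which is W, so L
6: →3(L), so W
8: →3(L), so W
2: →3(L), so W
1: →10(W), 7(W) — all W, so L
9: →6(W), 10(W) — all W, so L
Reading off the rows marked L gives the requested list; there are 4 such vertices.

1, 3, 4, 9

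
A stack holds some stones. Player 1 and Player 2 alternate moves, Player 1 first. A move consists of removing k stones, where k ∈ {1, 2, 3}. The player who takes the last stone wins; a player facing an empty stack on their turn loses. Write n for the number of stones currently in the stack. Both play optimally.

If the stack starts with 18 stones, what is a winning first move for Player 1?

Remove 2, leaving 16.

Build the W/L table. Terminal = L. A non-terminal position is W if it has a move to some L; otherwise it is L.
n=0: no move → L
n=1: →0(L), so W
n=2: →0(L), so W
n=3: →0(L), so W
n=4: →3(W), 2(W), 1(W) — all W, so L
n=5: →4(L), so W
n=6: →4(L), so W
n=7: →4(L), so W
n=8: →7(W), 6(W), 5(W) — all W, so L
n=9: →8(L), so W
n=10: →8(L), so W
n=11: →8(L), so W
n=12: →11(W), 10(W), 9(W) — all W, so L
n=13: →12(L), so W
n=14: →12(L), so W
n=15: →12(L), so W
n=16: →15(W), 14(W), 13(W) — all W, so L
n=17: →16(L), so W
n=18: →16(L), so W
From 18, the L positions reachable in one move are: 16.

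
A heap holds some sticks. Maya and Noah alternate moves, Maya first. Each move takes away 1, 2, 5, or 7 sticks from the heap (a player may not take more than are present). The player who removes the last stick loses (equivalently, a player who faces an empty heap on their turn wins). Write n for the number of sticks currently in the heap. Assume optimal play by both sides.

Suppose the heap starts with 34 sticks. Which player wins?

Noah wins.

Classify positions by backward induction: terminal positions (no move available) are W. From any other position, the mover wins iff some move reaches an L.
n=0: no move; the opponent has just taken the last stick and therefore loses → W
n=1: the only move is to 0(W), a W ⇒ L
n=2: can move to 1, which is L ⇒ W
n=3: can move to 1, which is L ⇒ W
n=4: moves to 3(W), 2(W); every one is W ⇒ L
n=5: can move to 4, which is L ⇒ W
n=6: can move to 4, which is L ⇒ W
n=7: moves to 6(W), 5(W), 2(W), 0(W); every one is W ⇒ L
n=8: can move to 7, which is L ⇒ W
n=9: can move to 7, which is L ⇒ W
n=10: moves to 9(W), 8(W), 5(W), 3(W); every one is W ⇒ L
n=11: can move to 10, which is L ⇒ W
n=12: can move to 10, which is L ⇒ W
n=13: moves to 12(W), 11(W), 8(W), 6(W); every one is W ⇒ L
n=14: can move to 13, which is L ⇒ W
n=15: can move to 13, which is L ⇒ W
n=16: moves to 15(W), 14(W), 11(W), 9(W); every one is W ⇒ L
n=17: can move to 16, which is L ⇒ W
n=18: can move to 16, which is L ⇒ W
n=19: moves to 18(W), 17(W), 14(W), 12(W); every one is W ⇒ L
n=20: can move to 19, which is L ⇒ W
n=21: can move to 19, which is L ⇒ W
n=22: moves to 21(W), 20(W), 17(W), 15(W); every one is W ⇒ L
n=23: can move to 22, which is L ⇒ W
n=24: can move to 22, which is L ⇒ W
n=25: moves to 24(W), 23(W), 20(W), 18(W); every one is W ⇒ L
n=26: can move to 25, which is L ⇒ W
n=27: can move to 25, which is L ⇒ W
n=28: moves to 27(W), 26(W), 23(W), 21(W); every one is W ⇒ L
n=29: can move to 28, which is L ⇒ W
n=30: can move to 28, which is L ⇒ W
n=31: moves to 30(W), 29(W), 26(W), 24(W); every one is W ⇒ L
n=32: can move to 31, which is L ⇒ W
n=33: can move to 31, which is L ⇒ W
n=34: moves to 33(W), 32(W), 29(W), 27(W); every one is W ⇒ L
The starting position 34 is L: whatever Maya does, the opponent receives a W position.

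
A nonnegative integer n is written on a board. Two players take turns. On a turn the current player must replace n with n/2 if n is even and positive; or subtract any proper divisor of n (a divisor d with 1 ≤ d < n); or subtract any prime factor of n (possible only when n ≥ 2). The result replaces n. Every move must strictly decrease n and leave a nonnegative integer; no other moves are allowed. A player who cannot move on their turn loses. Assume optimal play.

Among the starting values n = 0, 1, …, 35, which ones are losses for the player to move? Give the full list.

Compute win/loss labels from the base case upward. A position with no move is L. Any other position is W if it can reach an L in one move, else L.
n=0: no move → L
n=1: no move → L
n=2: can move to 0, which is L ⇒ W
n=3: can move to 0, which is L ⇒ W
n=4: moves to 2(W), 3(W); every one is W ⇒ L
n=5: can move to 0, which is L ⇒ W
n=6: can move to 4, which is L ⇒ W
n=7: can move to 0, which is L ⇒ W
n=8: can move to 4, which is L ⇒ W
n=9: moves to 6(W), 8(W); every one is W ⇒ L
n=10: can move to 9, which is L ⇒ W
n=11: can move to 0, which is L ⇒ W
n=12: can move to 9, which is L ⇒ W
n=13: can move to 0, which is L ⇒ W
n=14: moves to 7(W), 12(W), 13(W); every one is W ⇒ L
n=15: can move to 14, which is L ⇒ W
n=16: can move to 14, which is L ⇒ W
n=17: can move to 0, which is L ⇒ W
n=18: can move to 9, which is L ⇒ W
n=19: can move to 0, which is L ⇒ W
n=20: moves to 10(W), 15(W), 16(W), 18(W), 19(W); every one is W ⇒ L
n=21: can move to 14, which is L ⇒ W
n=22: can move to 20, which is L ⇒ W
n=23: can move to 0, which is L ⇒ W
n=24: can move to 20, which is L ⇒ W
n=25: can move to 20, which is L ⇒ W
n=26: moves to 13(W), 24(W), 25(W); every one is W ⇒ L
n=27: can move to 26, which is L ⇒ W
n=28: can move to 14, which is L ⇒ W
n=29: can move to 0, which is L ⇒ W
n=30: can move to 20, which is L ⇒ W
n=31: can move to 0, which is L ⇒ W
n=32: moves to 16(W), 24(W), 28(W), 30(W), 31(W); every one is W ⇒ L
n=33: can move to 32, which is L ⇒ W
n=34: can move to 32, which is L ⇒ W
n=35: moves to 28(W), 30(W), 34(W); every one is W ⇒ L
The losing starting values of n are exactly the entries labelled L in this table (9 of them).

0, 1, 4, 9, 14, 20, 26, 32, 35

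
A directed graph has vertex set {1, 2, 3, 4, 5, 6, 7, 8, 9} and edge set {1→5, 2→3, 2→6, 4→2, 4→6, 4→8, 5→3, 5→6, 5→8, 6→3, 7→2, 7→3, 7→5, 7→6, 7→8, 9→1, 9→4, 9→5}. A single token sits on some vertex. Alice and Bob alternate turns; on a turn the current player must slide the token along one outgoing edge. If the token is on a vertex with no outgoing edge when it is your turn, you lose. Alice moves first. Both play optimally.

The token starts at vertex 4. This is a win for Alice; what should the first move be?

Move to 8.

Compute win/loss labels from the base case upward. A position with no move is L. Any other position is W if it can reach an L in one move, else L.
Every edge goes from a vertex to one that appears earlier in the order 3, 8, 6, 5, 2, 7, 4, 1, 9, so processing vertices in that order labels each vertex after all of its successors.
3: no outgoing edge → L
8: no outgoing edge → L
6: →3(L), so W
5: →8(L), so W
2: →3(L), so W
7: →8(L), so W
4: →8(L), so W
1: →5(W) only, which is W, so L
9: →1(L), so W
From 4, the L positions reachable in one move are: 8.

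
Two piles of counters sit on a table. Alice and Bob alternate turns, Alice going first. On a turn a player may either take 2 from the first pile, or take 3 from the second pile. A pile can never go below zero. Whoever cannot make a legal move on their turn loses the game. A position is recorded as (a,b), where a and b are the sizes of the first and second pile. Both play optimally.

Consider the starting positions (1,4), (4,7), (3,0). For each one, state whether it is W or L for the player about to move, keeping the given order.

Label each position W (a win for the player to move) or L (a loss). A position with no legal move is L; any other position is W exactly when some move reaches an L, and L when every move reaches a W.
No move ever increases a pile, so every position that can arise here has a ≤ 4 and b ≤ 7; it is enough to label the cells with 0 ≤ a ≤ 4 and 0 ≤ b ≤ 7.
Every move lowers a or b (never raises either), so fill the grid row by row in increasing a, and left to right within a row: each cell's successors are then already labelled.
      b=0  b=1  b=2  b=3  b=4  b=5  b=6  b=7
a=0:    L    L    L    W    W    W    L    L
a=1:    L    L    L    W    W    W    L    L
a=2:    W    W    W    L    L    L    W    W
a=3:    W    W    W    L    L    L    W    W
a=4:    L    L    L    W    W    W    L    L
Cells with no legal move (terminal, hence L): (0,0), (0,1), (0,2), (1,0), (1,1), (1,2).
The remaining L cells, each justified by listing all of its moves:
(0,6): →(0,3)(W) only, which is W, so L
(0,7): →(0,4)(W) only, which is W, so L
(1,6): →(1,3)(W) only, which is W, so L
(1,7): →(1,4)(W) only, which is W, so L
(2,3): →(0,3)(W), (2,0)(W) — all W, so L
(2,4): →(0,4)(W), (2,1)(W) — all W, so L
(2,5): →(0,5)(W), (2,2)(W) — all W, so L
(3,3): →(1,3)(W), (3,0)(W) — all W, so L
(3,4): →(1,4)(W), (3,1)(W) — all W, so L
(3,5): →(1,5)(W), (3,2)(W) — all W, so L
(4,0): →(2,0)(W) only, which is W, so L
(4,1): →(2,1)(W) only, which is W, so L
(4,2): →(2,2)(W) only, which is W, so L
(4,6): →(2,6)(W), (4,3)(W) — all W, so L
(4,7): →(2,7)(W), (4,4)(W) — all W, so L
Every other cell has at least one move into one of the L cells above, so it is W.
(1,4): the move to (1,1) reaches an L cell, so W
(4,7): one of the L cells justified above, so L
(3,0): the move to (1,0) reaches an L cell, so W

(1,4): W, (4,7): L, (3,0): W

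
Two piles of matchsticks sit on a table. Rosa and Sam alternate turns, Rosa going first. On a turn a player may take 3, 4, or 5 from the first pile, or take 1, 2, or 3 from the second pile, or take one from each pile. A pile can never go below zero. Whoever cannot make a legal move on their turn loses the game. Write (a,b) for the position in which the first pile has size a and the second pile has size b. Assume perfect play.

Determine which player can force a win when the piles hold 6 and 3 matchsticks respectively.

Use the standard recursion: the mover loses at a terminal position; elsewhere, the mover wins exactly when some move hands the opponent an L position.
No move ever increases a pile, so every position that can arise here has a ≤ 6 and b ≤ 3; it is enough to label the cells with 0 ≤ a ≤ 6 and 0 ≤ b ≤ 3.
Every move lowers a or b (never raises either), so fill the grid row by row in increasing a, and left to right within a row: each cell's successors are then already labelled.
      b=0  b=1  b=2  b=3
a=0:    L    W    W    W
a=1:    L    W    W    W
a=2:    L    W    W    W
a=3:    W    W    L    W
a=4:    W    L    W    W
a=5:    W    L    W    W
a=6:    W    L    W    W
Cells with no legal move (terminal, hence L): (0,0), (1,0), (2,0).
The remaining L cells, each justified by listing all of its moves:
(3,2): moves to (0,2)(W), (3,1)(W), (3,0)(W), (2,1)(W); every one is W ⇒ L
(4,1): moves to (1,1)(W), (0,1)(W), (4,0)(W), (3,0)(W); every one is W ⇒ L
(5,1): moves to (2,1)(W), (1,1)(W), (0,1)(W), (5,0)(W), (4,0)(W); every one is W ⇒ L
(6,1): moves to (3,1)(W), (2,1)(W), (1,1)(W), (6,0)(W), (5,0)(W); every one is W ⇒ L
Every other cell has at least one move into one of the L cells above, so it is W.
The starting position (6,3) is W: Rosa should move to (6,1), handing over an L position.

Rosa wins.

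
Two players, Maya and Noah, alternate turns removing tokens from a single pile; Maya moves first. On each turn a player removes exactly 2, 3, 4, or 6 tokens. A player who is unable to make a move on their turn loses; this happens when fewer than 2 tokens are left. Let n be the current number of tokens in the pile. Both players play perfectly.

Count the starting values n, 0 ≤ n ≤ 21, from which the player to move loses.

Classify positions by backward induction: terminal positions (no move available) are L. From any other position, the mover wins iff some move reaches an L.
n=0: no move → L
n=1: no move → L
n=2: W (go to 0, an L position)
n=3: W (go to 1, an L position)
n=4: W (go to 1, an L position)
n=5: W (go to 1, an L position)
n=6: W (go to 0, an L position)
n=7: W (go to 1, an L position)
n=8: L (options 6(W), 5(W), 4(W), 2(W) are all W)
n=9: L (options 7(W), 6(W), 5(W), 3(W) are all W)
n=10: W (go to 8, an L position)
n=11: W (go to 9, an L position)
n=12: W (go to 9, an L position)
n=13: W (go to 9, an L position)
n=14: W (go to 8, an L position)
n=15: W (go to 9, an L position)
n=16: L (options 14(W), 13(W), 12(W), 10(W) are all W)
n=17: L (options 15(W), 14(W), 13(W), 11(W) are all W)
n=18: W (go to 16, an L position)
n=19: W (go to 17, an L position)
n=20: W (go to 17, an L position)
n=21: W (go to 17, an L position)
L entries with 0 ≤ n ≤ 21: n = 0, 1, 8, 9, 16, 17; that makes 6.

6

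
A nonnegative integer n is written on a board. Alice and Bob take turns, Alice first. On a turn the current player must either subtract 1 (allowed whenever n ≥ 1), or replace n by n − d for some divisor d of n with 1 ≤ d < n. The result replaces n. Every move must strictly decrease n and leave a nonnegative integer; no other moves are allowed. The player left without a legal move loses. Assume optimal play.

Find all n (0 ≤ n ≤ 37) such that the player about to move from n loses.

Label each position W (a win for the player to move) or L (a loss). A position with no legal move is L; any other position is W exactly when some move reaches an L, and L when every move reaches a W.
n=0: no move → L
n=1: W (go to 0, an L position)
n=2: L (sole option 1(W) is W)
n=3: W (go to 2, an L position)
n=4: W (go to 2, an L position)
n=5: L (sole option 4(W) is W)
n=6: W (go to 5, an L position)
n=7: L (sole option 6(W) is W)
n=8: W (go to 7, an L position)
n=9: L (options 6(W), 8(W) are all W)
n=10: W (go to 5, an L position)
n=11: L (sole option 10(W) is W)
n=12: W (go to 9, an L position)
n=13: L (sole option 12(W) is W)
n=14: W (go to 7, an L position)
n=15: L (options 10(W), 12(W), 14(W) are all W)
n=16: W (go to 15, an L position)
n=17: L (sole option 16(W) is W)
n=18: W (go to 9, an L position)
n=19: L (sole option 18(W) is W)
n=20: W (go to 15, an L position)
n=21: L (options 14(W), 18(W), 20(W) are all W)
n=22: W (go to 11, an L position)
n=23: L (sole option 22(W) is W)
n=24: W (go to 21, an L position)
n=25: L (options 20(W), 24(W) are all W)
n=26: W (go to 13, an L position)
n=27: L (options 18(W), 24(W), 26(W) are all W)
n=28: W (go to 21, an L position)
n=29: L (sole option 28(W) is W)
n=30: W (go to 15, an L position)
n=31: L (sole option 30(W) is W)
n=32: W (go to 31, an L position)
n=33: L (options 22(W), 30(W), 32(W) are all W)
n=34: W (go to 17, an L position)
n=35: L (options 28(W), 30(W), 34(W) are all W)
n=36: W (go to 27, an L position)
n=37: L (sole option 36(W) is W)
The losing starting values of n are exactly the entries labelled L in this table (19 of them).

0, 2, 5, 7, 9, 11, 13, 15, 17, 19, 21, 23, 25, 27, 29, 31, 33, 35, 37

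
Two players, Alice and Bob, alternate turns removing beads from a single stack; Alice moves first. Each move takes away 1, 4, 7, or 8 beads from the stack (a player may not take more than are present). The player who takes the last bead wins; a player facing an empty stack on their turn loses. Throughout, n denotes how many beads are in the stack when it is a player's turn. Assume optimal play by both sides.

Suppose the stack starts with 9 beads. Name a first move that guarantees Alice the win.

Remove 4, leaving 5.

Work bottom-up. With no move the player to move loses. Otherwise the position is W if at least one move leads to an L position for the opponent, and L if every move leads to a W.
n=0: no move → L
n=1: can move to 0, which is L ⇒ W
n=2: the only move is to 1(W), a W ⇒ L
n=3: can move to 2, which is L ⇒ W
n=4: can move to 0, which is L ⇒ W
n=5: moves to 4(W), 1(W); every one is W ⇒ L
n=6: can move to 5, which is L ⇒ W
n=7: can move to 0, which is L ⇒ W
n=8: can move to 0, which is L ⇒ W
n=9: can move to 5, which is L ⇒ W
From 9, the L positions reachable in one move are: 5, 2. Any move reaching one of these is winning.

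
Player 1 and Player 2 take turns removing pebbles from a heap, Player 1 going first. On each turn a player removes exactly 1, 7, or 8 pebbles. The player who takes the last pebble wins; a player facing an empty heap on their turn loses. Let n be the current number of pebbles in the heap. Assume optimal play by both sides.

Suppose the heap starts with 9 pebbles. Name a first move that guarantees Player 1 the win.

Remove 7, leaving 2.

Use the standard recursion: the mover loses at a terminal position; elsewhere, the mover wins exactly when some move hands the opponent an L position.
n=0: no move → L
n=1: reaches L-position 0 → W
n=2: only reaches 1(W), which is W → L
n=3: reaches L-position 2 → W
n=4: only reaches 3(W), which is W → L
n=5: reaches L-position 4 → W
n=6: only reaches 5(W), which is W → L
n=7: reaches L-position 6 → W
n=8: reaches L-position 0 → W
n=9: reaches L-position 2 → W
From 9, the L positions reachable in one move are: 2.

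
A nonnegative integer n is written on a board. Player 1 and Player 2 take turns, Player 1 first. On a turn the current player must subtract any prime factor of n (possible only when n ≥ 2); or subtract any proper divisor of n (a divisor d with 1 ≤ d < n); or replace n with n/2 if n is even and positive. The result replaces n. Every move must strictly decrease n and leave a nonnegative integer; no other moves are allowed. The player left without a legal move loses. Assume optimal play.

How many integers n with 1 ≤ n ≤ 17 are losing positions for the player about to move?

Build the W/L table. Terminal = L. A non-terminal position is W if it has a move to some L; otherwise it is L.
n=0: no move → L
n=1: no move → L
n=2: can move to 0, which is L ⇒ W
n=3: can move to 0, which is L ⇒ W
n=4: moves to 2(W), 3(W); every one is W ⇒ L
n=5: can move to 0, which is L ⇒ W
n=6: can move to 4, which is L ⇒ W
n=7: can move to 0, which is L ⇒ W
n=8: can move to 4, which is L ⇒ W
n=9: moves to 6(W), 8(W); every one is W ⇒ L
n=10: can move to 9, which is L ⇒ W
n=11: can move to 0, which is L ⇒ W
n=12: can move to 9, which is L ⇒ W
n=13: can move to 0, which is L ⇒ W
n=14: moves to 7(W), 12(W), 13(W); every one is W ⇒ L
n=15: can move to 14, which is L ⇒ W
n=16: can move to 14, which is L ⇒ W
n=17: can move to 0, which is L ⇒ W
L entries with 1 ≤ n ≤ 17 (n=0 is outside the asked range and is not counted): n = 1, 4, 9, 14; that makes 4.

4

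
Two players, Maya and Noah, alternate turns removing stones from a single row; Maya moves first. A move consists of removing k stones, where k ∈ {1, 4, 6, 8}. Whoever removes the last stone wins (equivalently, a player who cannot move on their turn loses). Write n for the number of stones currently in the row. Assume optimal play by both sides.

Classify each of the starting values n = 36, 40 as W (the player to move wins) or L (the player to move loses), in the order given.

36: L, 40: W

Compute win/loss labels from the base case upward. A position with no move is L. Any other position is W if it can reach an L in one move, else L.
n=0: no move → L
n=1: reaches L-position 0 → W
n=2: only reaches 1(W), which is W → L
n=3: reaches L-position 2 → W
n=4: reaches L-position 0 → W
n=5: only reaches 4(W), 1(W), all W → L
n=6: reaches L-position 5 → W
n=7: only reaches 6(W), 3(W), 1(W), all W → L
n=8: reaches L-position 7 → W
n=9: reaches L-position 5 → W
n=10: reaches L-position 2 → W
n=11: reaches L-position 7 → W
n=12: only reaches 11(W), 8(W), 6(W), 4(W), all W → L
n=13: reaches L-position 12 → W
n=14: only reaches 13(W), 10(W), 8(W), 6(W), all W → L
n=15: reaches L-position 14 → W
n=16: reaches L-position 12 → W
n=17: only reaches 16(W), 13(W), 11(W), 9(W), all W → L
n=18: reaches L-position 17 → W
n=19: only reaches 18(W), 15(W), 13(W), 11(W), all W → L
n=20: reaches L-position 19 → W
n=21: reaches L-position 17 → W
n=22: reaches L-position 14 → W
n=23: reaches L-position 19 → W
n=24: only reaches 23(W), 20(W), 18(W), 16(W), all W → L
n=25: reaches L-position 24 → W
n=26: only reaches 25(W), 22(W), 20(W), 18(W), all W → L
n=27: reaches L-position 26 → W
n=28: reaches L-position 24 → W
n=29: only reaches 28(W), 25(W), 23(W), 21(W), all W → L
n=30: reaches L-position 29 → W
n=31: only reaches 30(W), 27(W), 25(W), 23(W), all W → L
n=32: reaches L-position 31 → W
n=33: reaches L-position 29 → W
n=34: reaches L-position 26 → W
n=35: reaches L-position 31 → W
n=36: only reaches 35(W), 32(W), 30(W), 28(W), all W → L
n=37: reaches L-position 36 → W
n=38: only reaches 37(W), 34(W), 32(W), 30(W), all W → L
n=39: reaches L-position 38 → W
n=40: reaches L-position 36 → W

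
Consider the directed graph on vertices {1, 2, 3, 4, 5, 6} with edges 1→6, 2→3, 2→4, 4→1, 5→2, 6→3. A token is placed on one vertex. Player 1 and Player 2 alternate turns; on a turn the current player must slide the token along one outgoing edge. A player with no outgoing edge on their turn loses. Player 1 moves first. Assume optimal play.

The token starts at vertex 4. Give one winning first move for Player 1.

Label each position W (a win for the player to move) or L (a loss). A position with no legal move is L; any other position is W exactly when some move reaches an L, and L when every move reaches a W.
Every edge goes from a vertex to one that appears earlier in the order 3, 6, 1, 4, 2, 5, so processing vertices in that order labels each vertex after all of its successors.
3: no outgoing edge → L
6: can move to 3, which is L ⇒ W
1: the only move is to 6(W), a W ⇒ L
4: can move to 1, which is L ⇒ W
2: can move to 3, which is L ⇒ W
5: the only move is to 2(W), a W ⇒ L
From 4, the L positions reachable in one move are: 1.

Move to 1.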